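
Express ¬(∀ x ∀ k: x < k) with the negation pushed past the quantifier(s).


Negation flips each quantifier (∀↔∃) and negates the inner predicate.
¬(∀ x ∀ k: φ) = ∃ x ∃ k: ¬φ.

∃ x ∃ k: ¬(x < k)


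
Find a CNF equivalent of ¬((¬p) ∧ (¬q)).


Step 1: Apply De Morgan: ¬((¬p) ∧ (¬q)) = ¬(¬p) ∨ ¬(¬q).
Step 2: Eliminate any double negations (¬¬X = X).

p ∨ q


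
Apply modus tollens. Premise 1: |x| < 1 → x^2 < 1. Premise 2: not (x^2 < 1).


Modus tollens: from (P → Q) and ¬Q, infer ¬P.
Q = 'x^2 < 1' is denied; since P → Q, P must also fail.

Not (|x| < 1).


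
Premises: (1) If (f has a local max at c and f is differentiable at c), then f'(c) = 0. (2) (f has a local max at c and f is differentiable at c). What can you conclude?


Modus ponens: from (P → Q) and P, infer Q.
P = '(f has a local max at c and f is differentiable at c)' is asserted, and P → Q holds, so Q follows.

f'(c) = 0.


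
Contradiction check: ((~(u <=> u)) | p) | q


Truth table over {p, q, u}:
p | q | u | φ
-------------
False | False | False | False
True | False | False | True
False | True | False | True
True | True | False | True
False | False | True | False
True | False | True | True
False | True | True | True
True | True | True | True
Satisfying assignment at row 2: p=True, q=False, u=False gives True.

No, it is not a contradiction.


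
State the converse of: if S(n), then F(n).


The converse of (P → Q) is (Q → P). It is not in general equivalent to the original.
Here P = 'S(n)' and Q = 'F(n)'.

If F(n), then S(n).


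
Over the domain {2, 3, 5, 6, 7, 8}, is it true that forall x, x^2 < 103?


Evaluate the predicate on each element: 2:True, 3:True, 5:True, 6:True, 7:True, 8:True.
Every element satisfies the predicate.

True


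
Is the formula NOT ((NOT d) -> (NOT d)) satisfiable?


Check all 2 assignments over {d}:
d | φ
-----
F | F
T | F
No assignment makes the formula true.

Unsatisfiable.


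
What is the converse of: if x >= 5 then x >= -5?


The converse of (P → Q) is (Q → P). It is not in general equivalent to the original.
Here P = 'x >= 5' and Q = 'x >= -5'.

If x >= -5, then x >= 5.


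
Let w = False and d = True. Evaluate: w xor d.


Exclusive or is true when exactly one operand is true.
Substitute: w=False, d=True.
False xor True evaluates to True.

True


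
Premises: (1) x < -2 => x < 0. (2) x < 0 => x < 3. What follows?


Hypothetical syllogism: from (P → Q) and (Q → R), infer (P → R).
Chain the two implications through the shared middle term 'x < 0'.

x < -2 => x < 3


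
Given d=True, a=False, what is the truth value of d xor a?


Exclusive or is true when exactly one operand is true.
Substitute: d=True, a=False.
True xor False evaluates to True.

True


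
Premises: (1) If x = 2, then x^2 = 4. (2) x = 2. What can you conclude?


Modus ponens: from (P → Q) and P, infer Q.
P = 'x = 2' is asserted, and P → Q holds, so Q follows.

x^2 = 4.


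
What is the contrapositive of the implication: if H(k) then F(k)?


The contrapositive of (P → Q) is (¬Q → ¬P); it is logically equivalent to the original.
Here P = 'H(k)' and Q = 'F(k)'.

If not (F(k)), then not (H(k)).


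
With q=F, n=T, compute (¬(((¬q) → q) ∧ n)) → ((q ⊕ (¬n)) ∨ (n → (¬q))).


Substitute q=F, n=T:
¬q = T
(¬q) → q = T → F = F
((¬q) → q) ∧ n = F ∧ T = F
¬(((¬q) → q) ∧ n) = T
¬n = F
q ⊕ (¬n) = F ⊕ F = F
¬q = T
n → (¬q) = T → T = T
(q ⊕ (¬n)) ∨ (n → (¬q)) = F ∨ T = T
(¬(((¬q) → q) ∧ n)) → ((q ⊕ (¬n)) ∨ (n → (¬q))) = T → T = T

T


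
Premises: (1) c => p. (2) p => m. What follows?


Hypothetical syllogism: from (P → Q) and (Q → R), infer (P → R).
Chain the two implications through the shared middle term 'p'.

c => m


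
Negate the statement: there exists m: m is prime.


¬(for all x: φ) = there exists x: ¬φ, and ¬(there exists x: φ) = for all x: ¬φ.
Apply to the existential statement.

for all m: NOT(m is prime)


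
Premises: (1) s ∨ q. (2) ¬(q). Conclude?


Disjunctive syllogism: from (P ∨ Q) and ¬P, infer Q.
One disjunct, 'q', is ruled out; the other must hold.

s


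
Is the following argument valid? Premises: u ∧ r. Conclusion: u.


This matches the form of conjunction elimination: the conclusion follows in every model of the premises.

Valid.


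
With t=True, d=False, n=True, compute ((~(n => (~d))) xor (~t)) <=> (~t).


Substitute t=True, d=False, n=True:
~d = True
n => (~d) = True => True = True
~(n => (~d)) = False
~t = False
(~(n => (~d))) xor (~t) = False xor False = False
~t = False
((~(n => (~d))) xor (~t)) <=> (~t) = False <=> False = True

True


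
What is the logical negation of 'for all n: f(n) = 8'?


¬(for all x: φ) = there exists x: ¬φ, and ¬(there exists x: φ) = for all x: ¬φ.
Apply to the universal statement.

there exists n: NOT(f(n) = 8)


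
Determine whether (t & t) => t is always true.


Build the truth table over {t}:
t | φ
-----
False | True
True | True
Every row evaluates to true.

Yes, it is a tautology.


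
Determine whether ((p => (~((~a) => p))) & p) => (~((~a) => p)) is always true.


Build the truth table over {a, p}:
a | p | φ
---------
False | False | True
True | False | True
False | True | True
True | True | True
Every row evaluates to true.

Yes, it is a tautology.


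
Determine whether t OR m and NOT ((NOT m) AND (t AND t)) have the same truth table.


Compare truth tables:
m | t | φ | ψ
-------------
F | F | F | T
T | F | T | T
F | T | T | F
T | T | T | T
They differ at row 1 (m=F, t=F): φ=F but ψ=T.

No, they are not logically equivalent.


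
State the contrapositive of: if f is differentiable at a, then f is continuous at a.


The contrapositive of (P → Q) is (¬Q → ¬P); it is logically equivalent to the original.
Here P = 'f is differentiable at a' and Q = 'f is continuous at a'.

If not (f is continuous at a), then not (f is differentiable at a).


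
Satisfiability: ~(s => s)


Check all 2 assignments over {s}:
s | φ
-----
False | False
True | False
No assignment makes the formula true.

Unsatisfiable.


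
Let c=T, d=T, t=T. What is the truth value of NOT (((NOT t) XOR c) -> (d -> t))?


Substitute c=T, d=T, t=T:
NOT t = F
(NOT t) XOR c = F XOR T = T
d -> t = T -> T = T
((NOT t) XOR c) -> (d -> t) = T -> T = T
NOT (((NOT t) XOR c) -> (d -> t)) = F

F


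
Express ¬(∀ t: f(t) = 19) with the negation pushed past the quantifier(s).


¬(∀ x: φ) = ∃ x: ¬φ, and ¬(∃ x: φ) = ∀ x: ¬φ.
Apply to the universal statement.

∃ t: ¬(f(t) = 19)


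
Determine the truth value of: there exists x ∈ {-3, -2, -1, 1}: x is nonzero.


Evaluate the predicate on each element: -3:T, -2:T, -1:T, 1:T.
Witness x = -3 satisfies the predicate.

T


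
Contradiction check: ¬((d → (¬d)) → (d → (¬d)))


Truth table over {d}:
d | φ
-----
F | F
T | F
Every row is false.

Yes, it is a contradiction.


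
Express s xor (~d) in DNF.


Step 1: s ⊕ (¬d) is true exactly when they disagree: (s ∧ ¬(¬d)) ∨ (¬s ∧ (¬d)).
Step 2: Eliminate any double negations (¬¬X = X).

(s & d) | ((~s) & (~d))


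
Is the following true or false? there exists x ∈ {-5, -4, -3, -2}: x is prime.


Evaluate the predicate on each element: -5:F, -4:F, -3:F, -2:F.
No element satisfies the predicate.

F


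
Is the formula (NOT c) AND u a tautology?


Build the truth table over {c, u}:
c | u | φ
---------
F | F | F
T | F | F
F | T | T
T | T | F
Counterexample at row 1: with c=F, u=F, the formula is F.

No, it is not a tautology.


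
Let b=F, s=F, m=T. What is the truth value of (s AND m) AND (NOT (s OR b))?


Substitute b=F, s=F, m=T:
s AND m = F AND T = F
s OR b = F OR F = F
NOT (s OR b) = T
(s AND m) AND (NOT (s OR b)) = F AND T = F

F


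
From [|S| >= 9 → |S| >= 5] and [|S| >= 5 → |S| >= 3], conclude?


Hypothetical syllogism: from (P → Q) and (Q → R), infer (P → R).
Chain the two implications through the shared middle term '|S| >= 5'.

|S| >= 9 → |S| >= 3


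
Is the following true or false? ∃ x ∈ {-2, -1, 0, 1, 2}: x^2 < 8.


Evaluate the predicate on each element: -2:T, -1:T, 0:T, 1:T, 2:T.
Witness x = -2 satisfies the predicate.

T


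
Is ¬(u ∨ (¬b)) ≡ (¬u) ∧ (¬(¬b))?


Compare truth tables:
b | u | φ | ψ
-------------
F | F | F | F
T | F | T | T
F | T | F | F
T | T | F | F
The columns φ and ψ agree on every row.

Yes, they are logically equivalent.


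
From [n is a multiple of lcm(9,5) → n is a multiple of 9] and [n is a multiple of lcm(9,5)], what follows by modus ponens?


Modus ponens: from (P → Q) and P, infer Q.
P = 'n is a multiple of lcm(9,5)' is asserted, and P → Q holds, so Q follows.

n is a multiple of 9.


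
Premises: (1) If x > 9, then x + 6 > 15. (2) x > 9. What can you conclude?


Modus ponens: from (P → Q) and P, infer Q.
P = 'x > 9' is asserted, and P → Q holds, so Q follows.

x + 6 > 15.


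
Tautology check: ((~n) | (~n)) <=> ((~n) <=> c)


Build the truth table over {c, n}:
c | n | φ
---------
False | False | False
True | False | True
False | True | False
True | True | True
Counterexample at row 1: with c=False, n=False, the formula is False.

No, it is not a tautology.


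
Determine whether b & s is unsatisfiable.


Truth table over {b, s}:
b | s | φ
---------
False | False | False
True | False | False
False | True | False
True | True | True
Satisfying assignment at row 4: b=True, s=True gives True.

No, it is not a contradiction.


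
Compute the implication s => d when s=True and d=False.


Implication is false only when antecedent is true and consequent is false.
Substitute: s=True, d=False.
True => False evaluates to False.

False


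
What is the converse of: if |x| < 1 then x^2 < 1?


The converse of (P → Q) is (Q → P). It is not in general equivalent to the original.
Here P = '|x| < 1' and Q = 'x^2 < 1'.

If x^2 < 1, then |x| < 1.


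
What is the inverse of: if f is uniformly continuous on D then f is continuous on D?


The inverse of (P → Q) is (¬P → ¬Q). It is equivalent to the converse, not to the original.
Here P = 'f is uniformly continuous on D' and Q = 'f is continuous on D'.

If not (f is uniformly continuous on D), then not (f is continuous on D).


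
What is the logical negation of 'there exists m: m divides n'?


¬(for all x: φ) = there exists x: ¬φ, and ¬(there exists x: φ) = for all x: ¬φ.
Apply to the existential statement.

for all m: NOT(m divides n)


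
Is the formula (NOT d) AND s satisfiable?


Search for a satisfying assignment over {d, s}.
Try d=F, s=T: the formula evaluates to T.
A satisfying assignment exists.

Satisfiable.


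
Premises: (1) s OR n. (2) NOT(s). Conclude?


Disjunctive syllogism: from (P ∨ Q) and ¬P, infer Q.
One disjunct, 's', is ruled out; the other must hold.

n


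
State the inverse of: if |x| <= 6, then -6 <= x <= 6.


The inverse of (P → Q) is (¬P → ¬Q). It is equivalent to the converse, not to the original.
Here P = '|x| <= 6' and Q = '-6 <= x <= 6'.

If not (|x| <= 6), then not (-6 <= x <= 6).


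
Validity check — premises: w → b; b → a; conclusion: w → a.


This matches the form of hypothetical syllogism: the conclusion follows in every model of the premises.

Valid.


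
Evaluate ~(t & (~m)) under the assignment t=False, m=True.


Substitute t=False, m=True:
~m = False
t & (~m) = False & False = False
~(t & (~m)) = True

True


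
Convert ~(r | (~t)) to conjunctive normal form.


Step 1: Apply De Morgan: ¬(r ∨ (¬t)) = ¬r ∧ ¬(¬t).
Step 2: Eliminate any double negations (¬¬X = X).

(~r) & t


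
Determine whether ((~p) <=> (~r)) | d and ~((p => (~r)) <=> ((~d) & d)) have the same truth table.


Compare truth tables:
d | p | r | φ | ψ
-----------------
False | False | False | True | True
True | False | False | True | True
False | True | False | False | True
True | True | False | True | True
False | False | True | False | True
True | False | True | True | True
False | True | True | True | False
True | True | True | True | False
They differ at row 3 (d=False, p=True, r=False): φ=False but ψ=True.

No, they are not logically equivalent.


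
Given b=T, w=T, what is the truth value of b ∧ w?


Conjunction is true only when both operands are true.
Substitute: b=T, w=T.
T ∧ T evaluates to T.

T


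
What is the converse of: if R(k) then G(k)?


The converse of (P → Q) is (Q → P). It is not in general equivalent to the original.
Here P = 'R(k)' and Q = 'G(k)'.

If G(k), then R(k).


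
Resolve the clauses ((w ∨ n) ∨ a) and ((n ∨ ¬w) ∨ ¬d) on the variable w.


The clauses contain complementary literals w and ¬w.
Resolution eliminates this pair and disjoins the remaining literals (merging duplicates).

((n ∨ a) ∨ ¬d)


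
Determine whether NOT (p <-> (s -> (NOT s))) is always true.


Build the truth table over {p, s}:
p | s | φ
---------
F | F | T
T | F | F
F | T | F
T | T | T
Counterexample at row 2: with p=T, s=F, the formula is F.

No, it is not a tautology.


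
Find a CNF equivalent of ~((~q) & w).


Step 1: Apply De Morgan: ¬((¬q) ∧ w) = ¬(¬q) ∨ ¬w.
Step 2: Eliminate any double negations (¬¬X = X).

q | (~w)


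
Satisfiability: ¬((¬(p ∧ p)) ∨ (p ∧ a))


Search for a satisfying assignment over {a, p}.
Try a=F, p=T: the formula evaluates to T.
A satisfying assignment exists.

Satisfiable.


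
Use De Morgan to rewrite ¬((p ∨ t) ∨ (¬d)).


De Morgan: the negation of a disjunction is the conjunction of the negations.
Distribute ¬ across ∨, flipping it to ∧, and negate each literal.

((¬p) ∧ (¬t)) ∧ d


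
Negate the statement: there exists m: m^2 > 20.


¬(for all x: φ) = there exists x: ¬φ, and ¬(there exists x: φ) = for all x: ¬φ.
Apply to the existential statement.

for all m: NOT(m^2 > 20)


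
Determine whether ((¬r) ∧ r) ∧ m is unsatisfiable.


Truth table over {m, r}:
m | r | φ
---------
F | F | F
T | F | F
F | T | F
T | T | F
Every row is false.

Yes, it is a contradiction.


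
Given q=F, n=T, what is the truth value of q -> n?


Implication is false only when antecedent is true and consequent is false.
Substitute: q=F, n=T.
F -> T evaluates to T.

T


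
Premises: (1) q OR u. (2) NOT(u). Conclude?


Disjunctive syllogism: from (P ∨ Q) and ¬P, infer Q.
One disjunct, 'u', is ruled out; the other must hold.

q


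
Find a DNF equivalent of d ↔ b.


Step 1: d ↔ b is true exactly when both agree: (d ∧ b) ∨ (¬d ∧ ¬b).

(d ∧ b) ∨ ((¬d) ∧ (¬b))


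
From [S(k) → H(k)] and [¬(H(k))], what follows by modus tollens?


Modus tollens: from (P → Q) and ¬Q, infer ¬P.
Q = 'H(k)' is denied; since P → Q, P must also fail.

Not (S(k)).


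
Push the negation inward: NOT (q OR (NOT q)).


De Morgan: the negation of a disjunction is the conjunction of the negations.
Distribute NOT across OR, flipping it to AND, and negate each literal.

(NOT q) AND q


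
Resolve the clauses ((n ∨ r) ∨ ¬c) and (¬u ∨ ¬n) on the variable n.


The clauses contain complementary literals n and ¬n.
Resolution eliminates this pair and disjoins the remaining literals (merging duplicates).

((r ∨ ¬c) ∨ ¬u)


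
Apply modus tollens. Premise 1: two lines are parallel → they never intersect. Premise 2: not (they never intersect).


Modus tollens: from (P → Q) and ¬Q, infer ¬P.
Q = 'they never intersect' is denied; since P → Q, P must also fail.

Not (two lines are parallel).


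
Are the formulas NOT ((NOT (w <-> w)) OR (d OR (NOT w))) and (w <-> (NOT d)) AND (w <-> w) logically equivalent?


Compare truth tables:
d | w | φ | ψ
-------------
F | F | F | F
T | F | F | T
F | T | T | T
T | T | F | F
They differ at row 2 (d=T, w=F): φ=F but ψ=T.

No, they are not logically equivalent.


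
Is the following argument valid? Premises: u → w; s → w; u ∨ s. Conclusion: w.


This matches the form of proof by cases: the conclusion follows in every model of the premises.

Valid.


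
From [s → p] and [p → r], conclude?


Hypothetical syllogism: from (P → Q) and (Q → R), infer (P → R).
Chain the two implications through the shared middle term 'p'.

s → r


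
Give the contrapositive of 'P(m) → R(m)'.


The contrapositive of (P → Q) is (¬Q → ¬P); it is logically equivalent to the original.
Here P = 'P(m)' and Q = 'R(m)'.

If not (R(m)), then not (P(m)).


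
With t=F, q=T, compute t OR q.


Substitute t=F, q=T:
t OR q = F OR T = T

T


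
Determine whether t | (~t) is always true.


Build the truth table over {t}:
t | φ
-----
False | True
True | True
Every row evaluates to true.

Yes, it is a tautology.


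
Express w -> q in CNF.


Step 1: Rewrite w → q as ¬w ∨ q.

(NOT w) OR q


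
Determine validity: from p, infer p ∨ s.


This matches the form of disjunction introduction: the conclusion follows in every model of the premises.

Valid.


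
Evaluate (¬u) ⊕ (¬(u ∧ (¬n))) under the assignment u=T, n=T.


Substitute u=T, n=T:
¬u = F
¬n = F
u ∧ (¬n) = T ∧ F = F
¬(u ∧ (¬n)) = T
(¬u) ⊕ (¬(u ∧ (¬n))) = F ⊕ T = T

T


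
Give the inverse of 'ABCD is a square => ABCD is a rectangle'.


The inverse of (P → Q) is (¬P → ¬Q). It is equivalent to the converse, not to the original.
Here P = 'ABCD is a square' and Q = 'ABCD is a rectangle'.

If not (ABCD is a square), then not (ABCD is a rectangle).


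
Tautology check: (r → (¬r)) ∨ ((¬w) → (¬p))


Build the truth table over {p, r, w}:
p | r | w | φ
-------------
F | F | F | T
T | F | F | T
F | T | F | T
T | T | F | F
F | F | T | T
T | F | T | T
F | T | T | T
T | T | T | T
Counterexample at row 4: with p=T, r=T, w=F, the formula is F.

No, it is not a tautology.


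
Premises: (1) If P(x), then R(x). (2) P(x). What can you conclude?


Modus ponens: from (P → Q) and P, infer Q.
P = 'P(x)' is asserted, and P → Q holds, so Q follows.

R(x).


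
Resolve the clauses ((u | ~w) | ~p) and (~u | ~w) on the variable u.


The clauses contain complementary literals u and ~u.
Resolution eliminates this pair and disjoins the remaining literals (merging duplicates).

(~p | ~w)


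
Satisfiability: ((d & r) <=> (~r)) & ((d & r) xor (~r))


Check all 4 assignments over {d, r}:
d | r | φ
---------
False | False | False
True | False | False
False | True | False
True | True | False
No assignment makes the formula true.

Unsatisfiable.


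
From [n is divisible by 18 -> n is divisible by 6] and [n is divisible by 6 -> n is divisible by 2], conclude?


Hypothetical syllogism: from (P → Q) and (Q → R), infer (P → R).
Chain the two implications through the shared middle term 'n is divisible by 6'.

n is divisible by 18 -> n is divisible by 2


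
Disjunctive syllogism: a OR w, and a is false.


Disjunctive syllogism: from (P ∨ Q) and ¬P, infer Q.
One disjunct, 'a', is ruled out; the other must hold.

w


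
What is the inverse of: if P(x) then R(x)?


The inverse of (P → Q) is (¬P → ¬Q). It is equivalent to the converse, not to the original.
Here P = 'P(x)' and Q = 'R(x)'.

If not (P(x)), then not (R(x)).


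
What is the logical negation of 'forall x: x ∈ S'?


¬(forall x: φ) = exists x: ¬φ, and ¬(exists x: φ) = forall x: ¬φ.
Apply to the universal statement.

exists x: ~(x ∈ S)


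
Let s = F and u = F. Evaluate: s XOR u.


Exclusive or is true when exactly one operand is true.
Substitute: s=F, u=F.
F XOR F evaluates to F.

F


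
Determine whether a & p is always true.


Build the truth table over {a, p}:
a | p | φ
---------
False | False | False
True | False | False
False | True | False
True | True | True
Counterexample at row 1: with a=False, p=False, the formula is False.

No, it is not a tautology.


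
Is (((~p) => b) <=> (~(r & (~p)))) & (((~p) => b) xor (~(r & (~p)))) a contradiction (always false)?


Truth table over {b, p, r}:
b | p | r | φ
-------------
False | False | False | False
True | False | False | False
False | True | False | False
True | True | False | False
False | False | True | False
True | False | True | False
False | True | True | False
True | True | True | False
Every row is false.

Yes, it is a contradiction.


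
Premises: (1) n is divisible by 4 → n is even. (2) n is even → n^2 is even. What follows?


Hypothetical syllogism: from (P → Q) and (Q → R), infer (P → R).
Chain the two implications through the shared middle term 'n is even'.

n is divisible by 4 → n^2 is even


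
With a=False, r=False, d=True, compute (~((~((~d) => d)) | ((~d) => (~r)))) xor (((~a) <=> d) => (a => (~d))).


Substitute a=False, r=False, d=True:
… (earlier sub-steps elided)
~r = True
(~d) => (~r) = False => True = True
(~((~d) => d)) | ((~d) => (~r)) = False | True = True
~((~((~d) => d)) | ((~d) => (~r))) = False
~a = True
(~a) <=> d = True <=> True = True
~d = False
a => (~d) = False => False = True
((~a) <=> d) => (a => (~d)) = True => True = True
(~((~((~d) => d)) | ((~d) => (~r)))) xor (((~a) <=> d) => (a => (~d))) = False xor True = True

True


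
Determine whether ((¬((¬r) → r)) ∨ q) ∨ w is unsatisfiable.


Truth table over {q, r, w}:
q | r | w | φ
-------------
F | F | F | T
T | F | F | T
F | T | F | F
T | T | F | T
F | F | T | T
T | F | T | T
F | T | T | T
T | T | T | T
Satisfying assignment at row 1: q=F, r=F, w=F gives T.

No, it is not a contradiction.


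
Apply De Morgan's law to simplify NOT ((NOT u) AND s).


De Morgan: the negation of a conjunction is the disjunction of the negations.
Distribute NOT across AND, flipping it to OR, and negate each literal.

u OR (NOT s)


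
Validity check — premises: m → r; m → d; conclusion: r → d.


This is (no valid rule). There exist truth assignments where the premises are all true but the conclusion is false.

Invalid.


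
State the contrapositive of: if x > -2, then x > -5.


The contrapositive of (P → Q) is (¬Q → ¬P); it is logically equivalent to the original.
Here P = 'x > -2' and Q = 'x > -5'.

If not (x > -5), then not (x > -2).


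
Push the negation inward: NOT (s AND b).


De Morgan: the negation of a conjunction is the disjunction of the negations.
Distribute NOT across AND, flipping it to OR, and negate each literal.

(NOT s) OR (NOT b)


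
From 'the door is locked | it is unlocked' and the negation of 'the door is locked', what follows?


Disjunctive syllogism: from (P ∨ Q) and ¬P, infer Q.
One disjunct, 'the door is locked', is ruled out; the other must hold.

it is unlocked


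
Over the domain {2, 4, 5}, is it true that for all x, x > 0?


Evaluate the predicate on each element: 2:T, 4:T, 5:T.
Every element satisfies the predicate.

T


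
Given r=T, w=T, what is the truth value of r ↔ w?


Biconditional is true when both operands have the same truth value.
Substitute: r=T, w=T.
T ↔ T evaluates to T.

T


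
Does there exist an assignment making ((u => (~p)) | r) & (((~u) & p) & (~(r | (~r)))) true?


Check all 8 assignments over {p, r, u}:
p | r | u | φ
-------------
False | False | False | False
True | False | False | False
False | True | False | False
True | True | False | False
False | False | True | False
True | False | True | False
False | True | True | False
True | True | True | False
No assignment makes the formula true.

Unsatisfiable.


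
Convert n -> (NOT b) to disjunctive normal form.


Step 1: Rewrite n → (¬b) as ¬n ∨ (¬b).

(NOT n) OR (NOT b)


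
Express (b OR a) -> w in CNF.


Step 1: Rewrite as ¬(b ∨ a) ∨ w = (¬b ∧ ¬a) ∨ w.
Step 2: Distribute ∨ over ∧.

((NOT b) OR w) AND ((NOT a) OR w)


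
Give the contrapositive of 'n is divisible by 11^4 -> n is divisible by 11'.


The contrapositive of (P → Q) is (¬Q → ¬P); it is logically equivalent to the original.
Here P = 'n is divisible by 11^4' and Q = 'n is divisible by 11'.

If not (n is divisible by 11), then not (n is divisible by 11^4).


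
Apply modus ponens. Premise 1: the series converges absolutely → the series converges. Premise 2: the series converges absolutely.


Modus ponens: from (P → Q) and P, infer Q.
P = 'the series converges absolutely' is asserted, and P → Q holds, so Q follows.

the series converges.


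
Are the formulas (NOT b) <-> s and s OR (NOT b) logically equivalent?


Compare truth tables:
b | s | φ | ψ
-------------
F | F | F | T
T | F | T | F
F | T | T | T
T | T | F | T
They differ at row 1 (b=F, s=F): φ=F but ψ=T.

No, they are not logically equivalent.


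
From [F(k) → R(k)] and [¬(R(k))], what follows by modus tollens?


Modus tollens: from (P → Q) and ¬Q, infer ¬P.
Q = 'R(k)' is denied; since P → Q, P must also fail.

Not (F(k)).


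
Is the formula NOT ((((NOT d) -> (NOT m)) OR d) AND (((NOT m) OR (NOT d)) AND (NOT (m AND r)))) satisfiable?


Search for a satisfying assignment over {d, m, r}.
Try d=F, m=T, r=F: the formula evaluates to T.
A satisfying assignment exists.

Satisfiable.


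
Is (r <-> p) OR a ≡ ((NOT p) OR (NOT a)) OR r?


Compare truth tables:
a | p | r | φ | ψ
-----------------
F | F | F | T | T
T | F | F | T | T
F | T | F | F | T
T | T | F | T | F
F | F | T | F | T
T | F | T | T | T
F | T | T | T | T
T | T | T | T | T
They differ at row 3 (a=F, p=T, r=F): φ=F but ψ=T.

No, they are not logically equivalent.


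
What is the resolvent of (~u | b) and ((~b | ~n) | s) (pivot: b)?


The clauses contain complementary literals b and ~b.
Resolution eliminates this pair and disjoins the remaining literals (merging duplicates).

((~u | s) | ~n)


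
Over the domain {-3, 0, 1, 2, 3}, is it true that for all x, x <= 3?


Evaluate the predicate on each element: -3:T, 0:T, 1:T, 2:T, 3:T.
Every element satisfies the predicate.

T


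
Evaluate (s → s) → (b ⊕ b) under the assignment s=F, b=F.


Substitute s=F, b=F:
s → s = F → F = T
b ⊕ b = F ⊕ F = F
(s → s) → (b ⊕ b) = T → F = F

F


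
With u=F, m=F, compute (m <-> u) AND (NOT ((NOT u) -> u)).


Substitute u=F, m=F:
m <-> u = F <-> F = T
NOT u = T
(NOT u) -> u = T -> F = F
NOT ((NOT u) -> u) = T
(m <-> u) AND (NOT ((NOT u) -> u)) = T AND T = T

T


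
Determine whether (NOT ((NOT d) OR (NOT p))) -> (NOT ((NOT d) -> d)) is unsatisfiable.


Truth table over {d, p}:
d | p | φ
---------
F | F | T
T | F | T
F | T | T
T | T | F
Satisfying assignment at row 1: d=F, p=F gives T.

No, it is not a contradiction.


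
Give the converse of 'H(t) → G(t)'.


The converse of (P → Q) is (Q → P). It is not in general equivalent to the original.
Here P = 'H(t)' and Q = 'G(t)'.

If G(t), then H(t).


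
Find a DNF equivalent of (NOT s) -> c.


Step 1: Rewrite (¬s) → c as ¬(¬s) ∨ c.
Step 2: Eliminate any double negations (¬¬X = X).

s OR c


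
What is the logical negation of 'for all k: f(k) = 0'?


¬(for all x: φ) = there exists x: ¬φ, and ¬(there exists x: φ) = for all x: ¬φ.
Apply to the universal statement.

there exists k: NOT(f(k) = 0)


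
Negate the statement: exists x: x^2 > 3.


¬(forall x: φ) = exists x: ¬φ, and ¬(exists x: φ) = forall x: ¬φ.
Apply to the existential statement.

forall x: ~(x^2 > 3)


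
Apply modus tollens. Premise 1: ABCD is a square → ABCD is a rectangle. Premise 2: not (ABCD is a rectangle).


Modus tollens: from (P → Q) and ¬Q, infer ¬P.
Q = 'ABCD is a rectangle' is denied; since P → Q, P must also fail.

Not (ABCD is a square).


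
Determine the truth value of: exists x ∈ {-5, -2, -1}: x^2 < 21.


Evaluate the predicate on each element: -5:False, -2:True, -1:True.
Witness x = -2 satisfies the predicate.

True


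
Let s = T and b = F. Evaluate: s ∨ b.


Disjunction is false only when both operands are false.
Substitute: s=T, b=F.
T ∨ F evaluates to T.

T


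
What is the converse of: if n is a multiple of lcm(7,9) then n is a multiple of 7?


The converse of (P → Q) is (Q → P). It is not in general equivalent to the original.
Here P = 'n is a multiple of lcm(7,9)' and Q = 'n is a multiple of 7'.

If n is a multiple of 7, then n is a multiple of lcm(7,9).


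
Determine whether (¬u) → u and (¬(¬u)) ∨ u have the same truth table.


Compare truth tables:
u | φ | ψ
---------
F | F | F
T | T | T
The columns φ and ψ agree on every row.

Yes, they are logically equivalent.


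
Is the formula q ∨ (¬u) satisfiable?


Search for a satisfying assignment over {q, u}.
Try q=F, u=F: the formula evaluates to T.
A satisfying assignment exists.

Satisfiable.


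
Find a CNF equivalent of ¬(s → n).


Step 1: Rewrite s → n as ¬s ∨ n.
Step 2: Negate: ¬(¬s ∨ n) = s ∧ ¬n (De Morgan + double negation).

s ∧ (¬n)


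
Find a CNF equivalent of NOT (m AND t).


Step 1: Apply De Morgan: ¬(m ∧ t) = ¬m ∨ ¬t.

(NOT m) OR (NOT t)


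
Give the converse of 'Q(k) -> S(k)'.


The converse of (P → Q) is (Q → P). It is not in general equivalent to the original.
Here P = 'Q(k)' and Q = 'S(k)'.

If S(k), then Q(k).


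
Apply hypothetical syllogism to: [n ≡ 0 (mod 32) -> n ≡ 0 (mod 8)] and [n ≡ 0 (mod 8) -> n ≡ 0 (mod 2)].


Hypothetical syllogism: from (P → Q) and (Q → R), infer (P → R).
Chain the two implications through the shared middle term 'n ≡ 0 (mod 8)'.

n ≡ 0 (mod 32) -> n ≡ 0 (mod 2)


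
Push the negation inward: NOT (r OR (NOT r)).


De Morgan: the negation of a disjunction is the conjunction of the negations.
Distribute NOT across OR, flipping it to AND, and negate each literal.

(NOT r) AND r


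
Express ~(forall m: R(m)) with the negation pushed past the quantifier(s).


¬(forall x: φ) = exists x: ¬φ, and ¬(exists x: φ) = forall x: ¬φ.
Apply to the universal statement.

exists m: ~(R(m))


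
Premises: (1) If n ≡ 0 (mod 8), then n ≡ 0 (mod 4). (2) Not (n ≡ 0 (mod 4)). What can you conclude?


Modus tollens: from (P → Q) and ¬Q, infer ¬P.
Q = 'n ≡ 0 (mod 4)' is denied; since P → Q, P must also fail.

Not (n ≡ 0 (mod 8)).


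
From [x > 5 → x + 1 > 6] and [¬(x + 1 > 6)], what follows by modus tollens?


Modus tollens: from (P → Q) and ¬Q, infer ¬P.
Q = 'x + 1 > 6' is denied; since P → Q, P must also fail.

Not (x > 5).


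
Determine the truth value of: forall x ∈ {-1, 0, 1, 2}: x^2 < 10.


Evaluate the predicate on each element: -1:True, 0:True, 1:True, 2:True.
Every element satisfies the predicate.

True


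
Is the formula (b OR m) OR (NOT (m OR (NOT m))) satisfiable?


Search for a satisfying assignment over {b, m}.
Try b=T, m=F: the formula evaluates to T.
A satisfying assignment exists.

Satisfiable.


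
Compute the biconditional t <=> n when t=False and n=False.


Biconditional is true when both operands have the same truth value.
Substitute: t=False, n=False.
False <=> False evaluates to True.

True


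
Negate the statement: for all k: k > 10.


¬(for all x: φ) = there exists x: ¬φ, and ¬(there exists x: φ) = for all x: ¬φ.
Apply to the universal statement.

there exists k: NOT(k > 10)


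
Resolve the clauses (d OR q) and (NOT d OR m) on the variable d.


The clauses contain complementary literals d and NOTd.
Resolution eliminates this pair and disjoins the remaining literals (merging duplicates).

(q OR m)


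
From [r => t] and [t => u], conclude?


Hypothetical syllogism: from (P → Q) and (Q → R), infer (P → R).
Chain the two implications through the shared middle term 't'.

r => u


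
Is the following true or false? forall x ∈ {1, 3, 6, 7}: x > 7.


Evaluate the predicate on each element: 1:False, 3:False, 6:False, 7:False.
Counterexample x = 1 fails the predicate.

False


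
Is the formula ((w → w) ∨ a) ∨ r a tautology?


Build the truth table over {a, r, w}:
a | r | w | φ
-------------
F | F | F | T
T | F | F | T
F | T | F | T
T | T | F | T
F | F | T | T
T | F | T | T
F | T | T | T
T | T | T | T
Every row evaluates to true.

Yes, it is a tautology.


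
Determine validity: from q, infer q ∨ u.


This matches the form of disjunction introduction: the conclusion follows in every model of the premises.

Valid.


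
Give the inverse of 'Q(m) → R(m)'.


The inverse of (P → Q) is (¬P → ¬Q). It is equivalent to the converse, not to the original.
Here P = 'Q(m)' and Q = 'R(m)'.

If not (Q(m)), then not (R(m)).


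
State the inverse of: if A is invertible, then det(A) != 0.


The inverse of (P → Q) is (¬P → ¬Q). It is equivalent to the converse, not to the original.
Here P = 'A is invertible' and Q = 'det(A) != 0'.

If not (A is invertible), then not (det(A) != 0).


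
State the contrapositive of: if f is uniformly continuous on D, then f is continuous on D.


The contrapositive of (P → Q) is (¬Q → ¬P); it is logically equivalent to the original.
Here P = 'f is uniformly continuous on D' and Q = 'f is continuous on D'.

If not (f is continuous on D), then not (f is uniformly continuous on D).


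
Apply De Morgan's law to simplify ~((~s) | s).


De Morgan: the negation of a disjunction is the conjunction of the negations.
Distribute ~ across |, flipping it to &, and negate each literal.

s & (~s)


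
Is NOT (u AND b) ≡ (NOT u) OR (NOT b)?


Compare truth tables:
b | u | φ | ψ
-------------
F | F | T | T
T | F | T | T
F | T | T | T
T | T | F | F
The columns φ and ψ agree on every row.

Yes, they are logically equivalent.


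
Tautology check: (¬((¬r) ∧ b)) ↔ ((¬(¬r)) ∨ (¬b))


Build the truth table over {b, r}:
b | r | φ
---------
F | F | T
T | F | T
F | T | T
T | T | T
Every row evaluates to true.

Yes, it is a tautology.


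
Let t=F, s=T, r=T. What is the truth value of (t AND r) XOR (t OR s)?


Substitute t=F, s=T, r=T:
t AND r = F AND T = F
t OR s = F OR T = T
(t AND r) XOR (t OR s) = F XOR T = T

T


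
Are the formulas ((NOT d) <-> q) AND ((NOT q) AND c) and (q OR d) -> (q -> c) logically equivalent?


Compare truth tables:
c | d | q | φ | ψ
-----------------
F | F | F | F | T
T | F | F | F | T
F | T | F | F | T
T | T | F | T | T
F | F | T | F | F
T | F | T | F | T
F | T | T | F | F
T | T | T | F | T
They differ at row 1 (c=F, d=F, q=F): φ=F but ψ=T.

No, they are not logically equivalent.


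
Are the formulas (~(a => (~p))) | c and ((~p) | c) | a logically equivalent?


Compare truth tables:
a | c | p | φ | ψ
-----------------
False | False | False | False | True
True | False | False | False | True
False | True | False | True | True
True | True | False | True | True
False | False | True | False | False
True | False | True | True | True
False | True | True | True | True
True | True | True | True | True
They differ at row 1 (a=False, c=False, p=False): φ=False but ψ=True.

No, they are not logically equivalent.


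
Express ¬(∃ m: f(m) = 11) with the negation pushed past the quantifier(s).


¬(∀ x: φ) = ∃ x: ¬φ, and ¬(∃ x: φ) = ∀ x: ¬φ.
Apply to the existential statement.

∀ m: ¬(f(m) = 11)


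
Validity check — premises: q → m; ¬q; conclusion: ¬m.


This is denying the antecedent (fallacy). There exist truth assignments where the premises are all true but the conclusion is false.

Invalid.


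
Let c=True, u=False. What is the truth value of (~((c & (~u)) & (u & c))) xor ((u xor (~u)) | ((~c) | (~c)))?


Substitute c=True, u=False:
… (earlier sub-steps elided)
u & c = False & True = False
(c & (~u)) & (u & c) = True & False = False
~((c & (~u)) & (u & c)) = True
~u = True
u xor (~u) = False xor True = True
~c = False
~c = False
(~c) | (~c) = False | False = False
(u xor (~u)) | ((~c) | (~c)) = True | False = True
(~((c & (~u)) & (u & c))) xor ((u xor (~u)) | ((~c) | (~c))) = True xor True = False

False


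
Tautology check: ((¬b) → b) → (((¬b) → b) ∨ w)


Build the truth table over {b, w}:
b | w | φ
---------
F | F | T
T | F | T
F | T | T
T | T | T
Every row evaluates to true.

Yes, it is a tautology.


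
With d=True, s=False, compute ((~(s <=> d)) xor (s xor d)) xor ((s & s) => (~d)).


Substitute d=True, s=False:
s <=> d = False <=> True = False
~(s <=> d) = True
s xor d = False xor True = True
(~(s <=> d)) xor (s xor d) = True xor True = False
s & s = False & False = False
~d = False
(s & s) => (~d) = False => False = True
((~(s <=> d)) xor (s xor d)) xor ((s & s) => (~d)) = False xor True = True

True


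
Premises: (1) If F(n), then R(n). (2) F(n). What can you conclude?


Modus ponens: from (P → Q) and P, infer Q.
P = 'F(n)' is asserted, and P → Q holds, so Q follows.

R(n).


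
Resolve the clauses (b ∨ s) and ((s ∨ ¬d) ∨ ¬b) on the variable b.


The clauses contain complementary literals b and ¬b.
Resolution eliminates this pair and disjoins the remaining literals (merging duplicates).

(s ∨ ¬d)


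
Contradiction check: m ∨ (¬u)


Truth table over {m, u}:
m | u | φ
---------
F | F | T
T | F | T
F | T | F
T | T | T
Satisfying assignment at row 1: m=F, u=F gives T.

No, it is not a contradiction.


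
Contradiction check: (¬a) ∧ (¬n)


Truth table over {a, n}:
a | n | φ
---------
F | F | T
T | F | F
F | T | F
T | T | F
Satisfying assignment at row 1: a=F, n=F gives T.

No, it is not a contradiction.


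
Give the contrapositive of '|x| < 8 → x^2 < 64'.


The contrapositive of (P → Q) is (¬Q → ¬P); it is logically equivalent to the original.
Here P = '|x| < 8' and Q = 'x^2 < 64'.

If not (x^2 < 64), then not (|x| < 8).


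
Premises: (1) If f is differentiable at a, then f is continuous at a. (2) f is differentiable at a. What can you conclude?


Modus ponens: from (P → Q) and P, infer Q.
P = 'f is differentiable at a' is asserted, and P → Q holds, so Q follows.

f is continuous at a.


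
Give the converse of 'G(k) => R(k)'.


The converse of (P → Q) is (Q → P). It is not in general equivalent to the original.
Here P = 'G(k)' and Q = 'R(k)'.

If R(k), then G(k).


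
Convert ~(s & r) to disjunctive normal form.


Step 1: Apply De Morgan: ¬(s ∧ r) = ¬s ∨ ¬r.

(~s) | (~r)


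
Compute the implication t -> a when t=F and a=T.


Implication is false only when antecedent is true and consequent is false.
Substitute: t=F, a=T.
F -> T evaluates to T.

T


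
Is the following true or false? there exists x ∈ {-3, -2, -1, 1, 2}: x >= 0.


Evaluate the predicate on each element: -3:F, -2:F, -1:F, 1:T, 2:T.
Witness x = 1 satisfies the predicate.

T


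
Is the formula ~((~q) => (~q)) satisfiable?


Check all 2 assignments over {q}:
q | φ
-----
False | False
True | False
No assignment makes the formula true.

Unsatisfiable.


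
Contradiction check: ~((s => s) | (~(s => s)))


Truth table over {s}:
s | φ
-----
False | False
True | False
Every row is false.

Yes, it is a contradiction.


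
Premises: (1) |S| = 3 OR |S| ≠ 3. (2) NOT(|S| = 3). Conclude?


Disjunctive syllogism: from (P ∨ Q) and ¬P, infer Q.
One disjunct, '|S| = 3', is ruled out; the other must hold.

|S| ≠ 3


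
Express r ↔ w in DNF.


Step 1: r ↔ w is true exactly when both agree: (r ∧ w) ∨ (¬r ∧ ¬w).

(r ∧ w) ∨ ((¬r) ∧ (¬w))


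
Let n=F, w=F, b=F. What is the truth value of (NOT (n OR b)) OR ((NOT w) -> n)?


Substitute n=F, w=F, b=F:
n OR b = F OR F = F
NOT (n OR b) = T
NOT w = T
(NOT w) -> n = T -> F = F
(NOT (n OR b)) OR ((NOT w) -> n) = T OR F = T

T
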